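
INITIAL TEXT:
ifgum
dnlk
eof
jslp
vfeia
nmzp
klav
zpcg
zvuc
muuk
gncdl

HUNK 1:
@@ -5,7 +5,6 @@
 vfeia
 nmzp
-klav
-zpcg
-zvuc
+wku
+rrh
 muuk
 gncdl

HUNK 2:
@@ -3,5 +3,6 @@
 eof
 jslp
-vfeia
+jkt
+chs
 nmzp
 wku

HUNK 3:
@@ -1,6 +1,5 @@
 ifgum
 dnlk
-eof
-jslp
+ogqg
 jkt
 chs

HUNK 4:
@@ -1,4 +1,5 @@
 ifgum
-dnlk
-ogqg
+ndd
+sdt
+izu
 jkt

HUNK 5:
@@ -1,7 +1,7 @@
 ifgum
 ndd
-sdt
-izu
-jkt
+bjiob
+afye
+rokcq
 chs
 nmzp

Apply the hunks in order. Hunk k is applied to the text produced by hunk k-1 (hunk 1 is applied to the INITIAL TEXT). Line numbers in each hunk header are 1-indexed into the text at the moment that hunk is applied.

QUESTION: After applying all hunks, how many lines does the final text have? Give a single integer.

Answer: 11

Derivation:
Hunk 1: at line 5 remove [klav,zpcg,zvuc] add [wku,rrh] -> 10 lines: ifgum dnlk eof jslp vfeia nmzp wku rrh muuk gncdl
Hunk 2: at line 3 remove [vfeia] add [jkt,chs] -> 11 lines: ifgum dnlk eof jslp jkt chs nmzp wku rrh muuk gncdl
Hunk 3: at line 1 remove [eof,jslp] add [ogqg] -> 10 lines: ifgum dnlk ogqg jkt chs nmzp wku rrh muuk gncdl
Hunk 4: at line 1 remove [dnlk,ogqg] add [ndd,sdt,izu] -> 11 lines: ifgum ndd sdt izu jkt chs nmzp wku rrh muuk gncdl
Hunk 5: at line 1 remove [sdt,izu,jkt] add [bjiob,afye,rokcq] -> 11 lines: ifgum ndd bjiob afye rokcq chs nmzp wku rrh muuk gncdl
Final line count: 11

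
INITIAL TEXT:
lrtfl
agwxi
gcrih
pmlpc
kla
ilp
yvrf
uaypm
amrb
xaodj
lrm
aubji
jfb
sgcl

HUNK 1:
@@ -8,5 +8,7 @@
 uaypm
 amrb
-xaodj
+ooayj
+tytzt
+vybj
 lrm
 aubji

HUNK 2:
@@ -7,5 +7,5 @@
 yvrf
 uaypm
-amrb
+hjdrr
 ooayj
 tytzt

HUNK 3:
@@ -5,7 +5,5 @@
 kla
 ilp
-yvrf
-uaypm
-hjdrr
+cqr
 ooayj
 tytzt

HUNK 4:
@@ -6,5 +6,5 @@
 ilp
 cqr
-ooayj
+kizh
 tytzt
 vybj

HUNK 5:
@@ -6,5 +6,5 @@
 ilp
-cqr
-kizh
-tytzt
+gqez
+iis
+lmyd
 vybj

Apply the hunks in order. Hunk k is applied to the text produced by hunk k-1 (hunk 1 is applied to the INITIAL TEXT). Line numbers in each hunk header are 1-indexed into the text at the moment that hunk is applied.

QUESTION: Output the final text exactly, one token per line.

Hunk 1: at line 8 remove [xaodj] add [ooayj,tytzt,vybj] -> 16 lines: lrtfl agwxi gcrih pmlpc kla ilp yvrf uaypm amrb ooayj tytzt vybj lrm aubji jfb sgcl
Hunk 2: at line 7 remove [amrb] add [hjdrr] -> 16 lines: lrtfl agwxi gcrih pmlpc kla ilp yvrf uaypm hjdrr ooayj tytzt vybj lrm aubji jfb sgcl
Hunk 3: at line 5 remove [yvrf,uaypm,hjdrr] add [cqr] -> 14 lines: lrtfl agwxi gcrih pmlpc kla ilp cqr ooayj tytzt vybj lrm aubji jfb sgcl
Hunk 4: at line 6 remove [ooayj] add [kizh] -> 14 lines: lrtfl agwxi gcrih pmlpc kla ilp cqr kizh tytzt vybj lrm aubji jfb sgcl
Hunk 5: at line 6 remove [cqr,kizh,tytzt] add [gqez,iis,lmyd] -> 14 lines: lrtfl agwxi gcrih pmlpc kla ilp gqez iis lmyd vybj lrm aubji jfb sgcl

Answer: lrtfl
agwxi
gcrih
pmlpc
kla
ilp
gqez
iis
lmyd
vybj
lrm
aubji
jfb
sgcl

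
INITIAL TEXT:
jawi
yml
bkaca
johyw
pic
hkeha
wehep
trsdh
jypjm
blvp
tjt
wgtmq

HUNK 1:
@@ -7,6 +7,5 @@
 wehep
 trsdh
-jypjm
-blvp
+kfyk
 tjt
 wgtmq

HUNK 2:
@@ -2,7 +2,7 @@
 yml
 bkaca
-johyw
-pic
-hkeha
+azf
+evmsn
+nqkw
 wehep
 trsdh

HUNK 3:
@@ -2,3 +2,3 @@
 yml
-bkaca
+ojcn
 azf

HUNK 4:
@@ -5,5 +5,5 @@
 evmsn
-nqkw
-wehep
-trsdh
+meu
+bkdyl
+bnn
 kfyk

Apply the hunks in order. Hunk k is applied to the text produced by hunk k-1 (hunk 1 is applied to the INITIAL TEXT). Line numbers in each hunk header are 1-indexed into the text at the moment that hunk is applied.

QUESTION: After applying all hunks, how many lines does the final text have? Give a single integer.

Hunk 1: at line 7 remove [jypjm,blvp] add [kfyk] -> 11 lines: jawi yml bkaca johyw pic hkeha wehep trsdh kfyk tjt wgtmq
Hunk 2: at line 2 remove [johyw,pic,hkeha] add [azf,evmsn,nqkw] -> 11 lines: jawi yml bkaca azf evmsn nqkw wehep trsdh kfyk tjt wgtmq
Hunk 3: at line 2 remove [bkaca] add [ojcn] -> 11 lines: jawi yml ojcn azf evmsn nqkw wehep trsdh kfyk tjt wgtmq
Hunk 4: at line 5 remove [nqkw,wehep,trsdh] add [meu,bkdyl,bnn] -> 11 lines: jawi yml ojcn azf evmsn meu bkdyl bnn kfyk tjt wgtmq
Final line count: 11

Answer: 11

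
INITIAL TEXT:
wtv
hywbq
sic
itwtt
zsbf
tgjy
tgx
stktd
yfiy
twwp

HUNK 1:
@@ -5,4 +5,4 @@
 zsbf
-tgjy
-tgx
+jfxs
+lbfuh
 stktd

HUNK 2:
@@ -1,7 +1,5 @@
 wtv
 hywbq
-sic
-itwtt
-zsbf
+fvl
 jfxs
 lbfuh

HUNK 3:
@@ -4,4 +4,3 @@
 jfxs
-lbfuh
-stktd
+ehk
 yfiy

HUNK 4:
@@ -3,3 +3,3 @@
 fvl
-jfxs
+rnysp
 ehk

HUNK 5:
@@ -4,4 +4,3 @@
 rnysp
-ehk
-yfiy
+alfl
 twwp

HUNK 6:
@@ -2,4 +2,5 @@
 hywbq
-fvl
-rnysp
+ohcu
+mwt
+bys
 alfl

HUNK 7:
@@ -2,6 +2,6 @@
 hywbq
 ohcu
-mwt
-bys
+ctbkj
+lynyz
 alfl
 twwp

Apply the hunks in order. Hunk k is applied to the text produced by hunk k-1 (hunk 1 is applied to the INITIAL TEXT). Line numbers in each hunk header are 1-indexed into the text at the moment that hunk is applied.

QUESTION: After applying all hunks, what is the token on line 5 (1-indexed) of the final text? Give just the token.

Hunk 1: at line 5 remove [tgjy,tgx] add [jfxs,lbfuh] -> 10 lines: wtv hywbq sic itwtt zsbf jfxs lbfuh stktd yfiy twwp
Hunk 2: at line 1 remove [sic,itwtt,zsbf] add [fvl] -> 8 lines: wtv hywbq fvl jfxs lbfuh stktd yfiy twwp
Hunk 3: at line 4 remove [lbfuh,stktd] add [ehk] -> 7 lines: wtv hywbq fvl jfxs ehk yfiy twwp
Hunk 4: at line 3 remove [jfxs] add [rnysp] -> 7 lines: wtv hywbq fvl rnysp ehk yfiy twwp
Hunk 5: at line 4 remove [ehk,yfiy] add [alfl] -> 6 lines: wtv hywbq fvl rnysp alfl twwp
Hunk 6: at line 2 remove [fvl,rnysp] add [ohcu,mwt,bys] -> 7 lines: wtv hywbq ohcu mwt bys alfl twwp
Hunk 7: at line 2 remove [mwt,bys] add [ctbkj,lynyz] -> 7 lines: wtv hywbq ohcu ctbkj lynyz alfl twwp
Final line 5: lynyz

Answer: lynyz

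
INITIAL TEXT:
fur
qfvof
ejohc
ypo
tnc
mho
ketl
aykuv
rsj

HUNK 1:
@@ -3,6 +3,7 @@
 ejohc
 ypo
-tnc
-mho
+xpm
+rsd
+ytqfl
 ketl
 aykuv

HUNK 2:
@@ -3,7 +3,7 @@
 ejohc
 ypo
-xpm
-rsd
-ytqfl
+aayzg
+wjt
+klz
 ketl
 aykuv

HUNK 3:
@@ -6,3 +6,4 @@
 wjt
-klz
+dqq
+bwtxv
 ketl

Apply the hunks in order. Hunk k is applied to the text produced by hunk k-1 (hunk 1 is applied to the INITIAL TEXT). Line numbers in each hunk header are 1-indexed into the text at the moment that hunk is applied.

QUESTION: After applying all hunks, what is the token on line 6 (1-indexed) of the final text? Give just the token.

Answer: wjt

Derivation:
Hunk 1: at line 3 remove [tnc,mho] add [xpm,rsd,ytqfl] -> 10 lines: fur qfvof ejohc ypo xpm rsd ytqfl ketl aykuv rsj
Hunk 2: at line 3 remove [xpm,rsd,ytqfl] add [aayzg,wjt,klz] -> 10 lines: fur qfvof ejohc ypo aayzg wjt klz ketl aykuv rsj
Hunk 3: at line 6 remove [klz] add [dqq,bwtxv] -> 11 lines: fur qfvof ejohc ypo aayzg wjt dqq bwtxv ketl aykuv rsj
Final line 6: wjt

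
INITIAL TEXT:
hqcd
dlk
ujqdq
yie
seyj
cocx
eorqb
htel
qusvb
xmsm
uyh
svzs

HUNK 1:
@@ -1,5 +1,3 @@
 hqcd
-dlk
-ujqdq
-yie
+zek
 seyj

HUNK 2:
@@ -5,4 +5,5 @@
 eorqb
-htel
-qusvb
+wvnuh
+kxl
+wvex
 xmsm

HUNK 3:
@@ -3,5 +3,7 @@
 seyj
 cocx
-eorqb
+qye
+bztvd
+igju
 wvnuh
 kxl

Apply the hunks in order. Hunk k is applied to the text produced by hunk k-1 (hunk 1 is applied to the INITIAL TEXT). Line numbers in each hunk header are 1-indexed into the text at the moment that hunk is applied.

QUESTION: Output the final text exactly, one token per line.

Answer: hqcd
zek
seyj
cocx
qye
bztvd
igju
wvnuh
kxl
wvex
xmsm
uyh
svzs

Derivation:
Hunk 1: at line 1 remove [dlk,ujqdq,yie] add [zek] -> 10 lines: hqcd zek seyj cocx eorqb htel qusvb xmsm uyh svzs
Hunk 2: at line 5 remove [htel,qusvb] add [wvnuh,kxl,wvex] -> 11 lines: hqcd zek seyj cocx eorqb wvnuh kxl wvex xmsm uyh svzs
Hunk 3: at line 3 remove [eorqb] add [qye,bztvd,igju] -> 13 lines: hqcd zek seyj cocx qye bztvd igju wvnuh kxl wvex xmsm uyh svzs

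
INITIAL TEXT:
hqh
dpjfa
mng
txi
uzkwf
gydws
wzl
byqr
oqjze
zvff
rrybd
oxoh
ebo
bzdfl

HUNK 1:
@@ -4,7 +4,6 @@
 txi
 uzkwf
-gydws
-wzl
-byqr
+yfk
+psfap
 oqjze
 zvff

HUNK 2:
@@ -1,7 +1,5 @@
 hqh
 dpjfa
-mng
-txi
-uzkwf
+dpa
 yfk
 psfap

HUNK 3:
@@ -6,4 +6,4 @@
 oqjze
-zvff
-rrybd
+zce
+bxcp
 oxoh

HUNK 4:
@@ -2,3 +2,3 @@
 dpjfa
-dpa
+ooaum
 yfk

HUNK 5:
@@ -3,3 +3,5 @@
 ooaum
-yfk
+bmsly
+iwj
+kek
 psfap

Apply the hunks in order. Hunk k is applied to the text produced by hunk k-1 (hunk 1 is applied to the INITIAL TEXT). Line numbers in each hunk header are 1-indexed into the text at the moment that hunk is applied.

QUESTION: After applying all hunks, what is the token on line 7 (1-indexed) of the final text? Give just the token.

Answer: psfap

Derivation:
Hunk 1: at line 4 remove [gydws,wzl,byqr] add [yfk,psfap] -> 13 lines: hqh dpjfa mng txi uzkwf yfk psfap oqjze zvff rrybd oxoh ebo bzdfl
Hunk 2: at line 1 remove [mng,txi,uzkwf] add [dpa] -> 11 lines: hqh dpjfa dpa yfk psfap oqjze zvff rrybd oxoh ebo bzdfl
Hunk 3: at line 6 remove [zvff,rrybd] add [zce,bxcp] -> 11 lines: hqh dpjfa dpa yfk psfap oqjze zce bxcp oxoh ebo bzdfl
Hunk 4: at line 2 remove [dpa] add [ooaum] -> 11 lines: hqh dpjfa ooaum yfk psfap oqjze zce bxcp oxoh ebo bzdfl
Hunk 5: at line 3 remove [yfk] add [bmsly,iwj,kek] -> 13 lines: hqh dpjfa ooaum bmsly iwj kek psfap oqjze zce bxcp oxoh ebo bzdfl
Final line 7: psfap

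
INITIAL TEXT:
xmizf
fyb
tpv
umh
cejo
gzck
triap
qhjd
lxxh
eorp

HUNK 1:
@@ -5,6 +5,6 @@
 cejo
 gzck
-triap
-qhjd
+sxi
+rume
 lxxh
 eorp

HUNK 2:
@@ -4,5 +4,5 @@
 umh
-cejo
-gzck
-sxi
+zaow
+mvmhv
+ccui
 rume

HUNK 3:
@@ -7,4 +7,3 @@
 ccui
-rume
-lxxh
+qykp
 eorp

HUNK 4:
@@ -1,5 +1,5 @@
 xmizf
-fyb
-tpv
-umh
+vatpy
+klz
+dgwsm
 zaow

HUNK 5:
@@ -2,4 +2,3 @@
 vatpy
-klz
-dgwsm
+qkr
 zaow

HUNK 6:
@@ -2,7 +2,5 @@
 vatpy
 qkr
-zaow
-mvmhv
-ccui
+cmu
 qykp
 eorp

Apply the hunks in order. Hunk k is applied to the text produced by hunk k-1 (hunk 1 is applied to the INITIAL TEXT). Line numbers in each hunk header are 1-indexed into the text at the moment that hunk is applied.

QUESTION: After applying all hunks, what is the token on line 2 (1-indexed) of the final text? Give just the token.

Hunk 1: at line 5 remove [triap,qhjd] add [sxi,rume] -> 10 lines: xmizf fyb tpv umh cejo gzck sxi rume lxxh eorp
Hunk 2: at line 4 remove [cejo,gzck,sxi] add [zaow,mvmhv,ccui] -> 10 lines: xmizf fyb tpv umh zaow mvmhv ccui rume lxxh eorp
Hunk 3: at line 7 remove [rume,lxxh] add [qykp] -> 9 lines: xmizf fyb tpv umh zaow mvmhv ccui qykp eorp
Hunk 4: at line 1 remove [fyb,tpv,umh] add [vatpy,klz,dgwsm] -> 9 lines: xmizf vatpy klz dgwsm zaow mvmhv ccui qykp eorp
Hunk 5: at line 2 remove [klz,dgwsm] add [qkr] -> 8 lines: xmizf vatpy qkr zaow mvmhv ccui qykp eorp
Hunk 6: at line 2 remove [zaow,mvmhv,ccui] add [cmu] -> 6 lines: xmizf vatpy qkr cmu qykp eorp
Final line 2: vatpy

Answer: vatpy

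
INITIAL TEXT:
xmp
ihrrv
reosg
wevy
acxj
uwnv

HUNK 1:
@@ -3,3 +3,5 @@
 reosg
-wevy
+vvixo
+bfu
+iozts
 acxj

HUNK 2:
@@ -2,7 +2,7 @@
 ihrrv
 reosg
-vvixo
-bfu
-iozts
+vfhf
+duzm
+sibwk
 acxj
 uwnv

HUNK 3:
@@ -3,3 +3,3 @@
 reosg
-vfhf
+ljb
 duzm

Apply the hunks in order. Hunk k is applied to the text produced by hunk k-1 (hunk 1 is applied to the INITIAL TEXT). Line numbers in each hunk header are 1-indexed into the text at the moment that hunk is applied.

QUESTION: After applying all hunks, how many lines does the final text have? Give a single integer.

Answer: 8

Derivation:
Hunk 1: at line 3 remove [wevy] add [vvixo,bfu,iozts] -> 8 lines: xmp ihrrv reosg vvixo bfu iozts acxj uwnv
Hunk 2: at line 2 remove [vvixo,bfu,iozts] add [vfhf,duzm,sibwk] -> 8 lines: xmp ihrrv reosg vfhf duzm sibwk acxj uwnv
Hunk 3: at line 3 remove [vfhf] add [ljb] -> 8 lines: xmp ihrrv reosg ljb duzm sibwk acxj uwnv
Final line count: 8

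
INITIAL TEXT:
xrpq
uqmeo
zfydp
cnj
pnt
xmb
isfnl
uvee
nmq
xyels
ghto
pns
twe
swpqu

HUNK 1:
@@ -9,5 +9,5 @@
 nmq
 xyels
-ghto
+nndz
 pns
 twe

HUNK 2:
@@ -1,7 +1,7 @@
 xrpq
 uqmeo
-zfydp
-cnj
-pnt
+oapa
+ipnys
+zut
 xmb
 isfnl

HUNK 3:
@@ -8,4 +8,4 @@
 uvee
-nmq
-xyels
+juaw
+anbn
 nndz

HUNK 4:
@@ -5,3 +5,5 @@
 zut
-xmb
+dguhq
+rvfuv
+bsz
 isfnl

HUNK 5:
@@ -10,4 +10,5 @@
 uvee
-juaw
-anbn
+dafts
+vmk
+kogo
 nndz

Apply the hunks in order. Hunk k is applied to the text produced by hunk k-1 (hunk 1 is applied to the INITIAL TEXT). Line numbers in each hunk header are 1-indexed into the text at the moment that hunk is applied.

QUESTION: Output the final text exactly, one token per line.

Hunk 1: at line 9 remove [ghto] add [nndz] -> 14 lines: xrpq uqmeo zfydp cnj pnt xmb isfnl uvee nmq xyels nndz pns twe swpqu
Hunk 2: at line 1 remove [zfydp,cnj,pnt] add [oapa,ipnys,zut] -> 14 lines: xrpq uqmeo oapa ipnys zut xmb isfnl uvee nmq xyels nndz pns twe swpqu
Hunk 3: at line 8 remove [nmq,xyels] add [juaw,anbn] -> 14 lines: xrpq uqmeo oapa ipnys zut xmb isfnl uvee juaw anbn nndz pns twe swpqu
Hunk 4: at line 5 remove [xmb] add [dguhq,rvfuv,bsz] -> 16 lines: xrpq uqmeo oapa ipnys zut dguhq rvfuv bsz isfnl uvee juaw anbn nndz pns twe swpqu
Hunk 5: at line 10 remove [juaw,anbn] add [dafts,vmk,kogo] -> 17 lines: xrpq uqmeo oapa ipnys zut dguhq rvfuv bsz isfnl uvee dafts vmk kogo nndz pns twe swpqu

Answer: xrpq
uqmeo
oapa
ipnys
zut
dguhq
rvfuv
bsz
isfnl
uvee
dafts
vmk
kogo
nndz
pns
twe
swpqu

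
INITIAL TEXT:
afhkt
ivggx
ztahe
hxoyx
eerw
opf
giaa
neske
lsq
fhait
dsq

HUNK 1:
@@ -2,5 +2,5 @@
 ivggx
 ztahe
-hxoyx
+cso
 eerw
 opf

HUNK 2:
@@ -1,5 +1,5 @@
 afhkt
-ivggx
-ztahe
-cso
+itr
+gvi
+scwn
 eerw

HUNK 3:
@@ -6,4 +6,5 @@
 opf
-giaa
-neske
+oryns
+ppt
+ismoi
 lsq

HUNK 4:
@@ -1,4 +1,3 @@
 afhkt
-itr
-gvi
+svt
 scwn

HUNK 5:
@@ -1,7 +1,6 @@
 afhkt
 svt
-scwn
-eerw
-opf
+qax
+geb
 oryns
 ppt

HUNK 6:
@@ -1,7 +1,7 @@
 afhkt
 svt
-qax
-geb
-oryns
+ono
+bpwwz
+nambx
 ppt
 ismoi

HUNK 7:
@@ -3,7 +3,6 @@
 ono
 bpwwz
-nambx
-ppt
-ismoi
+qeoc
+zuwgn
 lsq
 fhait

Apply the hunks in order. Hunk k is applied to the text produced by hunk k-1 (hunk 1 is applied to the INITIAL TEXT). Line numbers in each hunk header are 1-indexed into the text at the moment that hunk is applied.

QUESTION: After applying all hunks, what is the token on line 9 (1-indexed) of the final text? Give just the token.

Answer: dsq

Derivation:
Hunk 1: at line 2 remove [hxoyx] add [cso] -> 11 lines: afhkt ivggx ztahe cso eerw opf giaa neske lsq fhait dsq
Hunk 2: at line 1 remove [ivggx,ztahe,cso] add [itr,gvi,scwn] -> 11 lines: afhkt itr gvi scwn eerw opf giaa neske lsq fhait dsq
Hunk 3: at line 6 remove [giaa,neske] add [oryns,ppt,ismoi] -> 12 lines: afhkt itr gvi scwn eerw opf oryns ppt ismoi lsq fhait dsq
Hunk 4: at line 1 remove [itr,gvi] add [svt] -> 11 lines: afhkt svt scwn eerw opf oryns ppt ismoi lsq fhait dsq
Hunk 5: at line 1 remove [scwn,eerw,opf] add [qax,geb] -> 10 lines: afhkt svt qax geb oryns ppt ismoi lsq fhait dsq
Hunk 6: at line 1 remove [qax,geb,oryns] add [ono,bpwwz,nambx] -> 10 lines: afhkt svt ono bpwwz nambx ppt ismoi lsq fhait dsq
Hunk 7: at line 3 remove [nambx,ppt,ismoi] add [qeoc,zuwgn] -> 9 lines: afhkt svt ono bpwwz qeoc zuwgn lsq fhait dsq
Final line 9: dsq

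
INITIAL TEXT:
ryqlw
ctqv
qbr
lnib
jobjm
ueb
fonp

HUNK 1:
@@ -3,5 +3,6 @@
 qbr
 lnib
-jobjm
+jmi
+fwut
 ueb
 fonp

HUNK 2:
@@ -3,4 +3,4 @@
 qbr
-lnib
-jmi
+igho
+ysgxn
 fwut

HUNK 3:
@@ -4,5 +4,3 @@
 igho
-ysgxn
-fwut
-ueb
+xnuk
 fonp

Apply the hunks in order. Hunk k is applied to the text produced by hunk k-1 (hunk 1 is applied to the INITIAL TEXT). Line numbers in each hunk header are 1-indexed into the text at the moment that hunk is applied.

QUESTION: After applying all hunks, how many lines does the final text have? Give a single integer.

Hunk 1: at line 3 remove [jobjm] add [jmi,fwut] -> 8 lines: ryqlw ctqv qbr lnib jmi fwut ueb fonp
Hunk 2: at line 3 remove [lnib,jmi] add [igho,ysgxn] -> 8 lines: ryqlw ctqv qbr igho ysgxn fwut ueb fonp
Hunk 3: at line 4 remove [ysgxn,fwut,ueb] add [xnuk] -> 6 lines: ryqlw ctqv qbr igho xnuk fonp
Final line count: 6

Answer: 6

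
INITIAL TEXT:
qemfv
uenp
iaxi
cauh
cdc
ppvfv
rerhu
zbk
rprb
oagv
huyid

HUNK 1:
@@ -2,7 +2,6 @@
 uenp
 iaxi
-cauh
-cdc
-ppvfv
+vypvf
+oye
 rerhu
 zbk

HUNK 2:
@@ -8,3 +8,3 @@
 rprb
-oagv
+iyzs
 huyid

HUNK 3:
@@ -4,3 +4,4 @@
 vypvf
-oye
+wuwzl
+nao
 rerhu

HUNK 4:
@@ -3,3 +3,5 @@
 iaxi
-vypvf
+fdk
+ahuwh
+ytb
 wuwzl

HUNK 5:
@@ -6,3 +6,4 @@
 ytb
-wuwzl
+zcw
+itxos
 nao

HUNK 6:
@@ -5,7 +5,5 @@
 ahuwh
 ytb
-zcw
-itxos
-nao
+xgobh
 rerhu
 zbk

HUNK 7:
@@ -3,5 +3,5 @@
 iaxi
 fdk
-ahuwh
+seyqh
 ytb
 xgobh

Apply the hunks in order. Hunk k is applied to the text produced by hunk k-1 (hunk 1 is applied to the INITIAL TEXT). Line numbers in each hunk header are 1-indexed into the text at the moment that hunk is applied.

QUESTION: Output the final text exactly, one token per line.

Hunk 1: at line 2 remove [cauh,cdc,ppvfv] add [vypvf,oye] -> 10 lines: qemfv uenp iaxi vypvf oye rerhu zbk rprb oagv huyid
Hunk 2: at line 8 remove [oagv] add [iyzs] -> 10 lines: qemfv uenp iaxi vypvf oye rerhu zbk rprb iyzs huyid
Hunk 3: at line 4 remove [oye] add [wuwzl,nao] -> 11 lines: qemfv uenp iaxi vypvf wuwzl nao rerhu zbk rprb iyzs huyid
Hunk 4: at line 3 remove [vypvf] add [fdk,ahuwh,ytb] -> 13 lines: qemfv uenp iaxi fdk ahuwh ytb wuwzl nao rerhu zbk rprb iyzs huyid
Hunk 5: at line 6 remove [wuwzl] add [zcw,itxos] -> 14 lines: qemfv uenp iaxi fdk ahuwh ytb zcw itxos nao rerhu zbk rprb iyzs huyid
Hunk 6: at line 5 remove [zcw,itxos,nao] add [xgobh] -> 12 lines: qemfv uenp iaxi fdk ahuwh ytb xgobh rerhu zbk rprb iyzs huyid
Hunk 7: at line 3 remove [ahuwh] add [seyqh] -> 12 lines: qemfv uenp iaxi fdk seyqh ytb xgobh rerhu zbk rprb iyzs huyid

Answer: qemfv
uenp
iaxi
fdk
seyqh
ytb
xgobh
rerhu
zbk
rprb
iyzs
huyid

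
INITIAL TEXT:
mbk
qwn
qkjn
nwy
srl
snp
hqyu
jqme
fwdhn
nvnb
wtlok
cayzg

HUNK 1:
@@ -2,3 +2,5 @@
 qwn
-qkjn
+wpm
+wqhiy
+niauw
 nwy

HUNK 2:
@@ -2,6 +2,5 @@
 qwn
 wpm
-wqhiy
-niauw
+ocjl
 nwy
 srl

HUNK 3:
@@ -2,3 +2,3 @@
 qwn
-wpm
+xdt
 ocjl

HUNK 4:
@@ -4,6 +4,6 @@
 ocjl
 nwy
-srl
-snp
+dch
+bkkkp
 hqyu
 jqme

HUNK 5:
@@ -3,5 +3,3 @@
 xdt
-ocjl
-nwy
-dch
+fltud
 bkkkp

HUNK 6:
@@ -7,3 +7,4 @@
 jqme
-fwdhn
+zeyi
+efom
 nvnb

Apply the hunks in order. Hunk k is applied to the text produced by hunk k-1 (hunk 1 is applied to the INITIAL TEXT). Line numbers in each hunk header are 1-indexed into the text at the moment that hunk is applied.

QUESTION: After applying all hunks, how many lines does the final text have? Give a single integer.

Answer: 12

Derivation:
Hunk 1: at line 2 remove [qkjn] add [wpm,wqhiy,niauw] -> 14 lines: mbk qwn wpm wqhiy niauw nwy srl snp hqyu jqme fwdhn nvnb wtlok cayzg
Hunk 2: at line 2 remove [wqhiy,niauw] add [ocjl] -> 13 lines: mbk qwn wpm ocjl nwy srl snp hqyu jqme fwdhn nvnb wtlok cayzg
Hunk 3: at line 2 remove [wpm] add [xdt] -> 13 lines: mbk qwn xdt ocjl nwy srl snp hqyu jqme fwdhn nvnb wtlok cayzg
Hunk 4: at line 4 remove [srl,snp] add [dch,bkkkp] -> 13 lines: mbk qwn xdt ocjl nwy dch bkkkp hqyu jqme fwdhn nvnb wtlok cayzg
Hunk 5: at line 3 remove [ocjl,nwy,dch] add [fltud] -> 11 lines: mbk qwn xdt fltud bkkkp hqyu jqme fwdhn nvnb wtlok cayzg
Hunk 6: at line 7 remove [fwdhn] add [zeyi,efom] -> 12 lines: mbk qwn xdt fltud bkkkp hqyu jqme zeyi efom nvnb wtlok cayzg
Final line count: 12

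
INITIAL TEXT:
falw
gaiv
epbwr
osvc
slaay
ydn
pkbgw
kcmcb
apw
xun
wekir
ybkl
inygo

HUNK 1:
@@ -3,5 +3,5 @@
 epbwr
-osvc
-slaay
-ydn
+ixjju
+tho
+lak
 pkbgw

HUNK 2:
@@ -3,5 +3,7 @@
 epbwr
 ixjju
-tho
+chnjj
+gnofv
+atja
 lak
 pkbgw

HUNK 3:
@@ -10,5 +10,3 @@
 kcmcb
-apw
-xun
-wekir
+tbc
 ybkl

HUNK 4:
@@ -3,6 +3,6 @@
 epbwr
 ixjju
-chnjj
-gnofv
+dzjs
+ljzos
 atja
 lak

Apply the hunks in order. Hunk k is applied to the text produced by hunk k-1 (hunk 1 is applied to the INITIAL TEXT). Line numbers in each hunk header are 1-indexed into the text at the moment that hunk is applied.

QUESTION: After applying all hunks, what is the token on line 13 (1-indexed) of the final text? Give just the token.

Answer: inygo

Derivation:
Hunk 1: at line 3 remove [osvc,slaay,ydn] add [ixjju,tho,lak] -> 13 lines: falw gaiv epbwr ixjju tho lak pkbgw kcmcb apw xun wekir ybkl inygo
Hunk 2: at line 3 remove [tho] add [chnjj,gnofv,atja] -> 15 lines: falw gaiv epbwr ixjju chnjj gnofv atja lak pkbgw kcmcb apw xun wekir ybkl inygo
Hunk 3: at line 10 remove [apw,xun,wekir] add [tbc] -> 13 lines: falw gaiv epbwr ixjju chnjj gnofv atja lak pkbgw kcmcb tbc ybkl inygo
Hunk 4: at line 3 remove [chnjj,gnofv] add [dzjs,ljzos] -> 13 lines: falw gaiv epbwr ixjju dzjs ljzos atja lak pkbgw kcmcb tbc ybkl inygo
Final line 13: inygo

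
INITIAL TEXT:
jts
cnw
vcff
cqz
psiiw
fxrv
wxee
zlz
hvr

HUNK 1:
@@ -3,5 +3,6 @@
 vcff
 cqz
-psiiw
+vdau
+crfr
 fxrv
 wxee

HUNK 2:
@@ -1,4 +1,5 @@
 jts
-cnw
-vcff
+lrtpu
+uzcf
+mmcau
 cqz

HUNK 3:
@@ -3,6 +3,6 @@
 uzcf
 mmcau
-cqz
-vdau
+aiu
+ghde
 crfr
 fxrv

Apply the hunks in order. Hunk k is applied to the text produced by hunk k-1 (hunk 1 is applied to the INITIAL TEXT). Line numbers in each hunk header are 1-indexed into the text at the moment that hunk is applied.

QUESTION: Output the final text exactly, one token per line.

Hunk 1: at line 3 remove [psiiw] add [vdau,crfr] -> 10 lines: jts cnw vcff cqz vdau crfr fxrv wxee zlz hvr
Hunk 2: at line 1 remove [cnw,vcff] add [lrtpu,uzcf,mmcau] -> 11 lines: jts lrtpu uzcf mmcau cqz vdau crfr fxrv wxee zlz hvr
Hunk 3: at line 3 remove [cqz,vdau] add [aiu,ghde] -> 11 lines: jts lrtpu uzcf mmcau aiu ghde crfr fxrv wxee zlz hvr

Answer: jts
lrtpu
uzcf
mmcau
aiu
ghde
crfr
fxrv
wxee
zlz
hvr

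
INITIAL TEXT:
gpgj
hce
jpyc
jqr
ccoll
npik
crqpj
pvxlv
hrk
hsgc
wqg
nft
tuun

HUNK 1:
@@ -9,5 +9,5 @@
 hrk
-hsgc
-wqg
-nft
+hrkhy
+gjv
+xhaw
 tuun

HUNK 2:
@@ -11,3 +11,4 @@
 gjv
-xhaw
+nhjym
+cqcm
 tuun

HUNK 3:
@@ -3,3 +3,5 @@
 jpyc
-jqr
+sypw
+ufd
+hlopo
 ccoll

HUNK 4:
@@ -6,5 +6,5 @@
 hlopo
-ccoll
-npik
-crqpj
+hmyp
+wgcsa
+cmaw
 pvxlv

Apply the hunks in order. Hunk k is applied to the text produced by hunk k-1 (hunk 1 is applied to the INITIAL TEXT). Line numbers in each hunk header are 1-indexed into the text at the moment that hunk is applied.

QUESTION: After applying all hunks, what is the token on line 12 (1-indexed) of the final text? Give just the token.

Answer: hrkhy

Derivation:
Hunk 1: at line 9 remove [hsgc,wqg,nft] add [hrkhy,gjv,xhaw] -> 13 lines: gpgj hce jpyc jqr ccoll npik crqpj pvxlv hrk hrkhy gjv xhaw tuun
Hunk 2: at line 11 remove [xhaw] add [nhjym,cqcm] -> 14 lines: gpgj hce jpyc jqr ccoll npik crqpj pvxlv hrk hrkhy gjv nhjym cqcm tuun
Hunk 3: at line 3 remove [jqr] add [sypw,ufd,hlopo] -> 16 lines: gpgj hce jpyc sypw ufd hlopo ccoll npik crqpj pvxlv hrk hrkhy gjv nhjym cqcm tuun
Hunk 4: at line 6 remove [ccoll,npik,crqpj] add [hmyp,wgcsa,cmaw] -> 16 lines: gpgj hce jpyc sypw ufd hlopo hmyp wgcsa cmaw pvxlv hrk hrkhy gjv nhjym cqcm tuun
Final line 12: hrkhy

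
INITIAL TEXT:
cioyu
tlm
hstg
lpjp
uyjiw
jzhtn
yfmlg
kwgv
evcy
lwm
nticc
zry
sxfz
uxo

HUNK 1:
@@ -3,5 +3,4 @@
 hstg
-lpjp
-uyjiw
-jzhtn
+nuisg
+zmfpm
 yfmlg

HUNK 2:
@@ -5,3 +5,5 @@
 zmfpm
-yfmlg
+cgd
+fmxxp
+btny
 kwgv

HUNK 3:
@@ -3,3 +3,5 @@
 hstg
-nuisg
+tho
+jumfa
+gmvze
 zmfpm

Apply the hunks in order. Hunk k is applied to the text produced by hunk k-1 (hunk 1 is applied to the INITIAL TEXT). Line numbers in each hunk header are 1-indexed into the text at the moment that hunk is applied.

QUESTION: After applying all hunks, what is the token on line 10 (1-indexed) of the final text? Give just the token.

Answer: btny

Derivation:
Hunk 1: at line 3 remove [lpjp,uyjiw,jzhtn] add [nuisg,zmfpm] -> 13 lines: cioyu tlm hstg nuisg zmfpm yfmlg kwgv evcy lwm nticc zry sxfz uxo
Hunk 2: at line 5 remove [yfmlg] add [cgd,fmxxp,btny] -> 15 lines: cioyu tlm hstg nuisg zmfpm cgd fmxxp btny kwgv evcy lwm nticc zry sxfz uxo
Hunk 3: at line 3 remove [nuisg] add [tho,jumfa,gmvze] -> 17 lines: cioyu tlm hstg tho jumfa gmvze zmfpm cgd fmxxp btny kwgv evcy lwm nticc zry sxfz uxo
Final line 10: btny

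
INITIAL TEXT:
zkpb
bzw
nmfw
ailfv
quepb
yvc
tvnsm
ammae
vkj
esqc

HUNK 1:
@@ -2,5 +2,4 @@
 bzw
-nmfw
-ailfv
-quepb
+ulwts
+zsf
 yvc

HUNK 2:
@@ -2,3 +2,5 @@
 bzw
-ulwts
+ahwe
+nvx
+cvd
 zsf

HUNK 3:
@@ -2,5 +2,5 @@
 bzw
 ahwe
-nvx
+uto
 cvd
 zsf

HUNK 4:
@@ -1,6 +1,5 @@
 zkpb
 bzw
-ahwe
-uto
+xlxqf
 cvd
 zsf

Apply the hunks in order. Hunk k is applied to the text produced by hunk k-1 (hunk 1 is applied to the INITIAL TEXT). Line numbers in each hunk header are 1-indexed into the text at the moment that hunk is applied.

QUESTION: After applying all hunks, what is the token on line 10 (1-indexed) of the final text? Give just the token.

Hunk 1: at line 2 remove [nmfw,ailfv,quepb] add [ulwts,zsf] -> 9 lines: zkpb bzw ulwts zsf yvc tvnsm ammae vkj esqc
Hunk 2: at line 2 remove [ulwts] add [ahwe,nvx,cvd] -> 11 lines: zkpb bzw ahwe nvx cvd zsf yvc tvnsm ammae vkj esqc
Hunk 3: at line 2 remove [nvx] add [uto] -> 11 lines: zkpb bzw ahwe uto cvd zsf yvc tvnsm ammae vkj esqc
Hunk 4: at line 1 remove [ahwe,uto] add [xlxqf] -> 10 lines: zkpb bzw xlxqf cvd zsf yvc tvnsm ammae vkj esqc
Final line 10: esqc

Answer: esqc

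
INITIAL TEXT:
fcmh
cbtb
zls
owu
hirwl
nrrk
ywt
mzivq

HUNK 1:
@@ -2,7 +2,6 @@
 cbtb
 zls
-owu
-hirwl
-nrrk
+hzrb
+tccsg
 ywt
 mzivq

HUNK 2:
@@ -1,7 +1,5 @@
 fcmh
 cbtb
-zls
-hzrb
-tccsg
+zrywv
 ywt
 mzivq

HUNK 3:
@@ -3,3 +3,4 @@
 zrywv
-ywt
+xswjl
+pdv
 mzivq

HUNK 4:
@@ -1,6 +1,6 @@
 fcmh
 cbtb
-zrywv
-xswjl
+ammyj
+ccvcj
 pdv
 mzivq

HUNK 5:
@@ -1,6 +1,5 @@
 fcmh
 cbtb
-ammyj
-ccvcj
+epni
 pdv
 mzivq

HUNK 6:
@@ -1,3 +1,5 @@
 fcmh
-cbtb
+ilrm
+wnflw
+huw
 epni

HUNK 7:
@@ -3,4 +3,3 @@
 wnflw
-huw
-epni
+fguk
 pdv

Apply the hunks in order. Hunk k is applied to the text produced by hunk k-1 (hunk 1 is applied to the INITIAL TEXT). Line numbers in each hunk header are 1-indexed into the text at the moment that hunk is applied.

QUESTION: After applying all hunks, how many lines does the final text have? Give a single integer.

Answer: 6

Derivation:
Hunk 1: at line 2 remove [owu,hirwl,nrrk] add [hzrb,tccsg] -> 7 lines: fcmh cbtb zls hzrb tccsg ywt mzivq
Hunk 2: at line 1 remove [zls,hzrb,tccsg] add [zrywv] -> 5 lines: fcmh cbtb zrywv ywt mzivq
Hunk 3: at line 3 remove [ywt] add [xswjl,pdv] -> 6 lines: fcmh cbtb zrywv xswjl pdv mzivq
Hunk 4: at line 1 remove [zrywv,xswjl] add [ammyj,ccvcj] -> 6 lines: fcmh cbtb ammyj ccvcj pdv mzivq
Hunk 5: at line 1 remove [ammyj,ccvcj] add [epni] -> 5 lines: fcmh cbtb epni pdv mzivq
Hunk 6: at line 1 remove [cbtb] add [ilrm,wnflw,huw] -> 7 lines: fcmh ilrm wnflw huw epni pdv mzivq
Hunk 7: at line 3 remove [huw,epni] add [fguk] -> 6 lines: fcmh ilrm wnflw fguk pdv mzivq
Final line count: 6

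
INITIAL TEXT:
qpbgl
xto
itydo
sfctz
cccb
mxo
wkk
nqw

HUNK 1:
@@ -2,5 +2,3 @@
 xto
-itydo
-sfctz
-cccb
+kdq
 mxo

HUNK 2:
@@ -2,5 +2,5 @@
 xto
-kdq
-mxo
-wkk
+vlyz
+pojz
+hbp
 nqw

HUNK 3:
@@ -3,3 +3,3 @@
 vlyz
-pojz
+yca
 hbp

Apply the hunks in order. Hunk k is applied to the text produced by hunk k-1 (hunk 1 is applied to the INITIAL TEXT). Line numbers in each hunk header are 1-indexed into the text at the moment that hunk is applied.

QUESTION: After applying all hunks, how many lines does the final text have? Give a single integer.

Answer: 6

Derivation:
Hunk 1: at line 2 remove [itydo,sfctz,cccb] add [kdq] -> 6 lines: qpbgl xto kdq mxo wkk nqw
Hunk 2: at line 2 remove [kdq,mxo,wkk] add [vlyz,pojz,hbp] -> 6 lines: qpbgl xto vlyz pojz hbp nqw
Hunk 3: at line 3 remove [pojz] add [yca] -> 6 lines: qpbgl xto vlyz yca hbp nqw
Final line count: 6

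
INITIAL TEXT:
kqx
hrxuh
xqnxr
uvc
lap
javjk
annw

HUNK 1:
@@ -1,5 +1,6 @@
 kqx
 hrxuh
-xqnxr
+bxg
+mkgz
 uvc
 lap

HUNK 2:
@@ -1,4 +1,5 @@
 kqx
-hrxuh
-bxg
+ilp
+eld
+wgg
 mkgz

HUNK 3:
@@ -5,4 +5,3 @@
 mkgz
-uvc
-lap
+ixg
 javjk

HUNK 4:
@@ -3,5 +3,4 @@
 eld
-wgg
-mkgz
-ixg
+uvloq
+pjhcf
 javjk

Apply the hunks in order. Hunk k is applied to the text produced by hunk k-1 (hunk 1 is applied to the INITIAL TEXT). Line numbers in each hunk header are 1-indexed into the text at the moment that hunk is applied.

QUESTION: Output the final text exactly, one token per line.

Hunk 1: at line 1 remove [xqnxr] add [bxg,mkgz] -> 8 lines: kqx hrxuh bxg mkgz uvc lap javjk annw
Hunk 2: at line 1 remove [hrxuh,bxg] add [ilp,eld,wgg] -> 9 lines: kqx ilp eld wgg mkgz uvc lap javjk annw
Hunk 3: at line 5 remove [uvc,lap] add [ixg] -> 8 lines: kqx ilp eld wgg mkgz ixg javjk annw
Hunk 4: at line 3 remove [wgg,mkgz,ixg] add [uvloq,pjhcf] -> 7 lines: kqx ilp eld uvloq pjhcf javjk annw

Answer: kqx
ilp
eld
uvloq
pjhcf
javjk
annw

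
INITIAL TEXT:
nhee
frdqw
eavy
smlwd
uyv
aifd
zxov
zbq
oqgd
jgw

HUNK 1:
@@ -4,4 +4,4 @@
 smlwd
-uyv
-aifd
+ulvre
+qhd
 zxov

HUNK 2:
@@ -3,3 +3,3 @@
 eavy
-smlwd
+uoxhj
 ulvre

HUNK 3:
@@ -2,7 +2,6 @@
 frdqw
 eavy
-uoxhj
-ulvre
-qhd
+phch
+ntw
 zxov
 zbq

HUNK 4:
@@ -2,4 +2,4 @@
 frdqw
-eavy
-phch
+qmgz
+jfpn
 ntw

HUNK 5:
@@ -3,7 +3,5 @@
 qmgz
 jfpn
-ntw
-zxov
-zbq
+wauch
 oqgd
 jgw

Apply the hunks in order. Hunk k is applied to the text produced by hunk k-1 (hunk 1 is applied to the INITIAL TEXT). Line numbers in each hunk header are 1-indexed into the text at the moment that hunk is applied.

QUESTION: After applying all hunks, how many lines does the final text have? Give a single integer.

Hunk 1: at line 4 remove [uyv,aifd] add [ulvre,qhd] -> 10 lines: nhee frdqw eavy smlwd ulvre qhd zxov zbq oqgd jgw
Hunk 2: at line 3 remove [smlwd] add [uoxhj] -> 10 lines: nhee frdqw eavy uoxhj ulvre qhd zxov zbq oqgd jgw
Hunk 3: at line 2 remove [uoxhj,ulvre,qhd] add [phch,ntw] -> 9 lines: nhee frdqw eavy phch ntw zxov zbq oqgd jgw
Hunk 4: at line 2 remove [eavy,phch] add [qmgz,jfpn] -> 9 lines: nhee frdqw qmgz jfpn ntw zxov zbq oqgd jgw
Hunk 5: at line 3 remove [ntw,zxov,zbq] add [wauch] -> 7 lines: nhee frdqw qmgz jfpn wauch oqgd jgw
Final line count: 7

Answer: 7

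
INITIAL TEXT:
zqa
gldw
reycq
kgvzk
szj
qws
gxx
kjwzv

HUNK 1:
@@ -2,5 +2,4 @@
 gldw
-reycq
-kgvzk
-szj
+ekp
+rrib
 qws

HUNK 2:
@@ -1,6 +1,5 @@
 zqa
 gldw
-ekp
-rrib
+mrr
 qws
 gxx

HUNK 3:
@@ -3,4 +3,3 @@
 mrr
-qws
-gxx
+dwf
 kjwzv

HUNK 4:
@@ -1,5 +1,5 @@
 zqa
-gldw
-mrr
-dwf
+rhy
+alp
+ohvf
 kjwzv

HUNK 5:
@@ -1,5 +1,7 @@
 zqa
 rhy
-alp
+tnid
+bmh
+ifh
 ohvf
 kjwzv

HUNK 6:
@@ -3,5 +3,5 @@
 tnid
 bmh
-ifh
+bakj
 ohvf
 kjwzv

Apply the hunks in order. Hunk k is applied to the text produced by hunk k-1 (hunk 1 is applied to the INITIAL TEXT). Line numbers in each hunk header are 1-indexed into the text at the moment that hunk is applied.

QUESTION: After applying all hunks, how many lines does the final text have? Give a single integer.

Answer: 7

Derivation:
Hunk 1: at line 2 remove [reycq,kgvzk,szj] add [ekp,rrib] -> 7 lines: zqa gldw ekp rrib qws gxx kjwzv
Hunk 2: at line 1 remove [ekp,rrib] add [mrr] -> 6 lines: zqa gldw mrr qws gxx kjwzv
Hunk 3: at line 3 remove [qws,gxx] add [dwf] -> 5 lines: zqa gldw mrr dwf kjwzv
Hunk 4: at line 1 remove [gldw,mrr,dwf] add [rhy,alp,ohvf] -> 5 lines: zqa rhy alp ohvf kjwzv
Hunk 5: at line 1 remove [alp] add [tnid,bmh,ifh] -> 7 lines: zqa rhy tnid bmh ifh ohvf kjwzv
Hunk 6: at line 3 remove [ifh] add [bakj] -> 7 lines: zqa rhy tnid bmh bakj ohvf kjwzv
Final line count: 7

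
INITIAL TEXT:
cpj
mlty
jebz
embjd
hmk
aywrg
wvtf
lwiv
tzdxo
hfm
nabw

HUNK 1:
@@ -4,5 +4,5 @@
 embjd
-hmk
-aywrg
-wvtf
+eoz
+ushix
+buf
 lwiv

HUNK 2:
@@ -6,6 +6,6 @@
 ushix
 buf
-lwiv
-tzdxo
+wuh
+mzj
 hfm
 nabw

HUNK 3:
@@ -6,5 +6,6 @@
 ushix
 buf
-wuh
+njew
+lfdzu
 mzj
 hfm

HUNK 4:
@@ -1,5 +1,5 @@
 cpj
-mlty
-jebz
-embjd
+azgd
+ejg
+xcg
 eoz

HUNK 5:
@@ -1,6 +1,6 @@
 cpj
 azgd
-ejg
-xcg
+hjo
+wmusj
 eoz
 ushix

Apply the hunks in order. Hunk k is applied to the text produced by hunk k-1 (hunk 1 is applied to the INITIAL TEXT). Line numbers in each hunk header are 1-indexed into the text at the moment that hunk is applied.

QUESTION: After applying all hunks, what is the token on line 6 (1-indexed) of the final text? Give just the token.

Answer: ushix

Derivation:
Hunk 1: at line 4 remove [hmk,aywrg,wvtf] add [eoz,ushix,buf] -> 11 lines: cpj mlty jebz embjd eoz ushix buf lwiv tzdxo hfm nabw
Hunk 2: at line 6 remove [lwiv,tzdxo] add [wuh,mzj] -> 11 lines: cpj mlty jebz embjd eoz ushix buf wuh mzj hfm nabw
Hunk 3: at line 6 remove [wuh] add [njew,lfdzu] -> 12 lines: cpj mlty jebz embjd eoz ushix buf njew lfdzu mzj hfm nabw
Hunk 4: at line 1 remove [mlty,jebz,embjd] add [azgd,ejg,xcg] -> 12 lines: cpj azgd ejg xcg eoz ushix buf njew lfdzu mzj hfm nabw
Hunk 5: at line 1 remove [ejg,xcg] add [hjo,wmusj] -> 12 lines: cpj azgd hjo wmusj eoz ushix buf njew lfdzu mzj hfm nabw
Final line 6: ushix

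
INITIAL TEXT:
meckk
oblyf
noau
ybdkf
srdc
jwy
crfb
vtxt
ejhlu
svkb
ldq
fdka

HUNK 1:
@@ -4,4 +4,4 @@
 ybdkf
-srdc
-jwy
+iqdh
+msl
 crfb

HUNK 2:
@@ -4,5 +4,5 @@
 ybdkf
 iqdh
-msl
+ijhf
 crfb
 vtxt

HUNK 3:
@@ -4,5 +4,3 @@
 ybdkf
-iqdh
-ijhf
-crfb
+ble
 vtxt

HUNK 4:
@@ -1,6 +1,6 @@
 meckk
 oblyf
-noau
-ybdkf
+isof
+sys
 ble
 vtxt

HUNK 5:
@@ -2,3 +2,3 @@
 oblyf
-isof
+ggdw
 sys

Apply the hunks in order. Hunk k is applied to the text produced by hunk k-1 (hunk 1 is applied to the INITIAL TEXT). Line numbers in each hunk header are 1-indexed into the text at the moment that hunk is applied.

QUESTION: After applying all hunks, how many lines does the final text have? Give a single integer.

Answer: 10

Derivation:
Hunk 1: at line 4 remove [srdc,jwy] add [iqdh,msl] -> 12 lines: meckk oblyf noau ybdkf iqdh msl crfb vtxt ejhlu svkb ldq fdka
Hunk 2: at line 4 remove [msl] add [ijhf] -> 12 lines: meckk oblyf noau ybdkf iqdh ijhf crfb vtxt ejhlu svkb ldq fdka
Hunk 3: at line 4 remove [iqdh,ijhf,crfb] add [ble] -> 10 lines: meckk oblyf noau ybdkf ble vtxt ejhlu svkb ldq fdka
Hunk 4: at line 1 remove [noau,ybdkf] add [isof,sys] -> 10 lines: meckk oblyf isof sys ble vtxt ejhlu svkb ldq fdka
Hunk 5: at line 2 remove [isof] add [ggdw] -> 10 lines: meckk oblyf ggdw sys ble vtxt ejhlu svkb ldq fdka
Final line count: 10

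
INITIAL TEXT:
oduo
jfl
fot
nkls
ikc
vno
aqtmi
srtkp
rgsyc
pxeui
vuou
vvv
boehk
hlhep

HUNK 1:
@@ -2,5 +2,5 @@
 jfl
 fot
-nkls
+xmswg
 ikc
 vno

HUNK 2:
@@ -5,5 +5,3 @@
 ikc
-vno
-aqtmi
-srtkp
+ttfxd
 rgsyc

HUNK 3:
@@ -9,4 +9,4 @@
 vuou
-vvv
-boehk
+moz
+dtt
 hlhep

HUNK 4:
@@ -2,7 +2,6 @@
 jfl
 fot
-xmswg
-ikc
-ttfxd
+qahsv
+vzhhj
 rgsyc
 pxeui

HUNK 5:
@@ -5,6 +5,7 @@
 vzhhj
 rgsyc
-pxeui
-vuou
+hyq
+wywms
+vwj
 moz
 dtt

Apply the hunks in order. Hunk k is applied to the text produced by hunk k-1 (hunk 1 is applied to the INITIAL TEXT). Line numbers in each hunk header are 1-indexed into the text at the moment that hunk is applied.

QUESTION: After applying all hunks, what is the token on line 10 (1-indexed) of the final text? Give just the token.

Answer: moz

Derivation:
Hunk 1: at line 2 remove [nkls] add [xmswg] -> 14 lines: oduo jfl fot xmswg ikc vno aqtmi srtkp rgsyc pxeui vuou vvv boehk hlhep
Hunk 2: at line 5 remove [vno,aqtmi,srtkp] add [ttfxd] -> 12 lines: oduo jfl fot xmswg ikc ttfxd rgsyc pxeui vuou vvv boehk hlhep
Hunk 3: at line 9 remove [vvv,boehk] add [moz,dtt] -> 12 lines: oduo jfl fot xmswg ikc ttfxd rgsyc pxeui vuou moz dtt hlhep
Hunk 4: at line 2 remove [xmswg,ikc,ttfxd] add [qahsv,vzhhj] -> 11 lines: oduo jfl fot qahsv vzhhj rgsyc pxeui vuou moz dtt hlhep
Hunk 5: at line 5 remove [pxeui,vuou] add [hyq,wywms,vwj] -> 12 lines: oduo jfl fot qahsv vzhhj rgsyc hyq wywms vwj moz dtt hlhep
Final line 10: moz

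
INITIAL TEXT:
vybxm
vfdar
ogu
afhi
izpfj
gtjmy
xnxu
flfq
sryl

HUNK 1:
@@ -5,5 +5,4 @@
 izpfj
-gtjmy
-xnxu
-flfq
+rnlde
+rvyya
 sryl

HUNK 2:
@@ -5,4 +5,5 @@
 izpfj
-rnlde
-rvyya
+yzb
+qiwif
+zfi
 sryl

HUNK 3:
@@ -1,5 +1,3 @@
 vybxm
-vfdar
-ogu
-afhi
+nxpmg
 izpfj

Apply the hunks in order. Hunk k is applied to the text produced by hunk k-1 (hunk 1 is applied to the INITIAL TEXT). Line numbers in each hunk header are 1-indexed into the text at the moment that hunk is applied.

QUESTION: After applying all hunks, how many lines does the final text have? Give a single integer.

Answer: 7

Derivation:
Hunk 1: at line 5 remove [gtjmy,xnxu,flfq] add [rnlde,rvyya] -> 8 lines: vybxm vfdar ogu afhi izpfj rnlde rvyya sryl
Hunk 2: at line 5 remove [rnlde,rvyya] add [yzb,qiwif,zfi] -> 9 lines: vybxm vfdar ogu afhi izpfj yzb qiwif zfi sryl
Hunk 3: at line 1 remove [vfdar,ogu,afhi] add [nxpmg] -> 7 lines: vybxm nxpmg izpfj yzb qiwif zfi sryl
Final line count: 7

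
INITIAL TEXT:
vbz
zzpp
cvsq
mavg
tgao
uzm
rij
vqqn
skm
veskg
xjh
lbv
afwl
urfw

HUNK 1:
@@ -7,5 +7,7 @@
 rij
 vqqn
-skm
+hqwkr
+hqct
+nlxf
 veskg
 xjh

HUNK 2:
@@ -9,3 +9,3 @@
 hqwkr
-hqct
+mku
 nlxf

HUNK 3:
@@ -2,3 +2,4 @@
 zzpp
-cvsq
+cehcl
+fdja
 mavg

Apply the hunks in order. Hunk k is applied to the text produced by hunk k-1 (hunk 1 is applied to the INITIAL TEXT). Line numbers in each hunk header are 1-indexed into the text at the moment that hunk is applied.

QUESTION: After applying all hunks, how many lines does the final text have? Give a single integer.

Hunk 1: at line 7 remove [skm] add [hqwkr,hqct,nlxf] -> 16 lines: vbz zzpp cvsq mavg tgao uzm rij vqqn hqwkr hqct nlxf veskg xjh lbv afwl urfw
Hunk 2: at line 9 remove [hqct] add [mku] -> 16 lines: vbz zzpp cvsq mavg tgao uzm rij vqqn hqwkr mku nlxf veskg xjh lbv afwl urfw
Hunk 3: at line 2 remove [cvsq] add [cehcl,fdja] -> 17 lines: vbz zzpp cehcl fdja mavg tgao uzm rij vqqn hqwkr mku nlxf veskg xjh lbv afwl urfw
Final line count: 17

Answer: 17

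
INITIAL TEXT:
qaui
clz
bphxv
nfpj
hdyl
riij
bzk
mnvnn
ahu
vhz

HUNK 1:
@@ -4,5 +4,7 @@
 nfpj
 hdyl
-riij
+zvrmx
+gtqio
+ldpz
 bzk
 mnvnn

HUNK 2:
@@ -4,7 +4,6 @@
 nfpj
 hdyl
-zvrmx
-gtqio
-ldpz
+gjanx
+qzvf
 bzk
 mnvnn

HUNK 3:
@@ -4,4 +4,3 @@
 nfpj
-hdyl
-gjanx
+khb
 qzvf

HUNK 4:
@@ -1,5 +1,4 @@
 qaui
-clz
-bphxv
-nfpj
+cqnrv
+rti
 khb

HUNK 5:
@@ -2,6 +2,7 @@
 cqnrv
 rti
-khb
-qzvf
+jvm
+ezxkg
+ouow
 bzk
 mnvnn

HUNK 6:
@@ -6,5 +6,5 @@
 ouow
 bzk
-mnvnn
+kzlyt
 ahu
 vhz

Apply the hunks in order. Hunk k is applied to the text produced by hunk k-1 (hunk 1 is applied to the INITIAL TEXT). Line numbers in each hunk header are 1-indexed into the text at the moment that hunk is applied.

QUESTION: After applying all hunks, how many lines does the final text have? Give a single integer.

Hunk 1: at line 4 remove [riij] add [zvrmx,gtqio,ldpz] -> 12 lines: qaui clz bphxv nfpj hdyl zvrmx gtqio ldpz bzk mnvnn ahu vhz
Hunk 2: at line 4 remove [zvrmx,gtqio,ldpz] add [gjanx,qzvf] -> 11 lines: qaui clz bphxv nfpj hdyl gjanx qzvf bzk mnvnn ahu vhz
Hunk 3: at line 4 remove [hdyl,gjanx] add [khb] -> 10 lines: qaui clz bphxv nfpj khb qzvf bzk mnvnn ahu vhz
Hunk 4: at line 1 remove [clz,bphxv,nfpj] add [cqnrv,rti] -> 9 lines: qaui cqnrv rti khb qzvf bzk mnvnn ahu vhz
Hunk 5: at line 2 remove [khb,qzvf] add [jvm,ezxkg,ouow] -> 10 lines: qaui cqnrv rti jvm ezxkg ouow bzk mnvnn ahu vhz
Hunk 6: at line 6 remove [mnvnn] add [kzlyt] -> 10 lines: qaui cqnrv rti jvm ezxkg ouow bzk kzlyt ahu vhz
Final line count: 10

Answer: 10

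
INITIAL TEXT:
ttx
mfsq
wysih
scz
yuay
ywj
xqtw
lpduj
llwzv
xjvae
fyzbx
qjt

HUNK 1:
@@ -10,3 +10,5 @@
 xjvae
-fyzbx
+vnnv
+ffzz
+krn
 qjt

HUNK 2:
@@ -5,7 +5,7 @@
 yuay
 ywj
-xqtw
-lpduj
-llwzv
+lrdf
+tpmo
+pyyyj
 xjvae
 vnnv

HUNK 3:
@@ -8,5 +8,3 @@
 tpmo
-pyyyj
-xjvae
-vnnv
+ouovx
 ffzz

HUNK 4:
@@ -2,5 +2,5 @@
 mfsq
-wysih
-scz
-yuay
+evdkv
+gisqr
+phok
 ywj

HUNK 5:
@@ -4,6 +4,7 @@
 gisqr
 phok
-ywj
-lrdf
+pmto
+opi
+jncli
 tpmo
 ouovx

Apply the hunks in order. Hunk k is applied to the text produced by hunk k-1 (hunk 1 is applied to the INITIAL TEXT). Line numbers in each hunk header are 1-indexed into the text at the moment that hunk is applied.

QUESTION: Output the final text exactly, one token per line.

Answer: ttx
mfsq
evdkv
gisqr
phok
pmto
opi
jncli
tpmo
ouovx
ffzz
krn
qjt

Derivation:
Hunk 1: at line 10 remove [fyzbx] add [vnnv,ffzz,krn] -> 14 lines: ttx mfsq wysih scz yuay ywj xqtw lpduj llwzv xjvae vnnv ffzz krn qjt
Hunk 2: at line 5 remove [xqtw,lpduj,llwzv] add [lrdf,tpmo,pyyyj] -> 14 lines: ttx mfsq wysih scz yuay ywj lrdf tpmo pyyyj xjvae vnnv ffzz krn qjt
Hunk 3: at line 8 remove [pyyyj,xjvae,vnnv] add [ouovx] -> 12 lines: ttx mfsq wysih scz yuay ywj lrdf tpmo ouovx ffzz krn qjt
Hunk 4: at line 2 remove [wysih,scz,yuay] add [evdkv,gisqr,phok] -> 12 lines: ttx mfsq evdkv gisqr phok ywj lrdf tpmo ouovx ffzz krn qjt
Hunk 5: at line 4 remove [ywj,lrdf] add [pmto,opi,jncli] -> 13 lines: ttx mfsq evdkv gisqr phok pmto opi jncli tpmo ouovx ffzz krn qjt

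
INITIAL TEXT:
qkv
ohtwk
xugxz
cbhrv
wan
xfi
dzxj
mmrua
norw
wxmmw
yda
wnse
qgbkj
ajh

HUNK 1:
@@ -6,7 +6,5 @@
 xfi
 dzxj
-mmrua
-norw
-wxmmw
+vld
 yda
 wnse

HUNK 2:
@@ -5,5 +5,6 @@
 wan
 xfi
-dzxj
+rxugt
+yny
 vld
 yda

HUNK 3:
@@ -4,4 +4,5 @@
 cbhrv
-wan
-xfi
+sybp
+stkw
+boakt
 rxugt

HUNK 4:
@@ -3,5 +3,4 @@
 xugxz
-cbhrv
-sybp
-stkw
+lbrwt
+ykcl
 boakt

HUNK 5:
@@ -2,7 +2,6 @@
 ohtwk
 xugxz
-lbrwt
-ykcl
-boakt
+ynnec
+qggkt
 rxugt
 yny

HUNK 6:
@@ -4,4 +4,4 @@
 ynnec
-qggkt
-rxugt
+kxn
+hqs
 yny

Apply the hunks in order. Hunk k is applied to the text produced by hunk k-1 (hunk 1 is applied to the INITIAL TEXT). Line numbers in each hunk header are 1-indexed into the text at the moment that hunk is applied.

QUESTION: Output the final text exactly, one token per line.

Answer: qkv
ohtwk
xugxz
ynnec
kxn
hqs
yny
vld
yda
wnse
qgbkj
ajh

Derivation:
Hunk 1: at line 6 remove [mmrua,norw,wxmmw] add [vld] -> 12 lines: qkv ohtwk xugxz cbhrv wan xfi dzxj vld yda wnse qgbkj ajh
Hunk 2: at line 5 remove [dzxj] add [rxugt,yny] -> 13 lines: qkv ohtwk xugxz cbhrv wan xfi rxugt yny vld yda wnse qgbkj ajh
Hunk 3: at line 4 remove [wan,xfi] add [sybp,stkw,boakt] -> 14 lines: qkv ohtwk xugxz cbhrv sybp stkw boakt rxugt yny vld yda wnse qgbkj ajh
Hunk 4: at line 3 remove [cbhrv,sybp,stkw] add [lbrwt,ykcl] -> 13 lines: qkv ohtwk xugxz lbrwt ykcl boakt rxugt yny vld yda wnse qgbkj ajh
Hunk 5: at line 2 remove [lbrwt,ykcl,boakt] add [ynnec,qggkt] -> 12 lines: qkv ohtwk xugxz ynnec qggkt rxugt yny vld yda wnse qgbkj ajh
Hunk 6: at line 4 remove [qggkt,rxugt] add [kxn,hqs] -> 12 lines: qkv ohtwk xugxz ynnec kxn hqs yny vld yda wnse qgbkj ajh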